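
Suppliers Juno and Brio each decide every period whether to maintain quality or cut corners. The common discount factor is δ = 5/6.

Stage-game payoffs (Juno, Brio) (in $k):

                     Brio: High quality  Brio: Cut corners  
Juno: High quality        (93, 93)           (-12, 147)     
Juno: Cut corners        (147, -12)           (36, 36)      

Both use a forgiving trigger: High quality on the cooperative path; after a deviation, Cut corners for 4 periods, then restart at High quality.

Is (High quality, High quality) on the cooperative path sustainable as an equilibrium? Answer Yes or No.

Yes

A one-shot deviation gives 147 now, then 36 for 4 periods, then back to 93.
Gain from deviating: (147−93) today; loss: (93−36) in each of the next 4 periods.
No-deviation condition: (93−36)(δ+…+δ^4) ≥ 147−93, i.e. δ+…+δ^4 ≥ 18/19.
At δ = 5/6: δ+…+δ^4 = 2.5887 ≥ 0.9474.
So cooperation is sustainable.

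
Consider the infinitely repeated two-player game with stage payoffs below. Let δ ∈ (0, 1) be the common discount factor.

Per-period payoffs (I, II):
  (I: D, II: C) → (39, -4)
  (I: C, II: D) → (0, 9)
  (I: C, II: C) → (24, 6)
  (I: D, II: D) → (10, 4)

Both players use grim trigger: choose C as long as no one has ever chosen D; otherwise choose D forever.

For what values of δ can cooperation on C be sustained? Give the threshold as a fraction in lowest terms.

I's threshold: (39−24)/(39−10) = 15/29.
II's threshold: (9−6)/(9−4) = 3/5.
15/29 < 3/5, so II binds and δ* = 3/5.

3/5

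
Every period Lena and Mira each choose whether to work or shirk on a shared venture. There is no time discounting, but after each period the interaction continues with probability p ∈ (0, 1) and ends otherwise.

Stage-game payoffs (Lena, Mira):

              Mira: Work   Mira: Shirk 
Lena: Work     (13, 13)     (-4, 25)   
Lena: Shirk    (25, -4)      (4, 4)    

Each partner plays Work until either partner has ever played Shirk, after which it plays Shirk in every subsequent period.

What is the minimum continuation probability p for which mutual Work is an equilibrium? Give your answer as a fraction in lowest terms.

Expected cooperation value is 13 + p·13 + p²·13 + … = 13/(1−p); deviation gives 25 + p·4/(1−p).
13 ≥ 25(1−p) + 4p ⇒ 21p ≥ 12 ⇒ p ≥ 12/21 = 4/7.

4/7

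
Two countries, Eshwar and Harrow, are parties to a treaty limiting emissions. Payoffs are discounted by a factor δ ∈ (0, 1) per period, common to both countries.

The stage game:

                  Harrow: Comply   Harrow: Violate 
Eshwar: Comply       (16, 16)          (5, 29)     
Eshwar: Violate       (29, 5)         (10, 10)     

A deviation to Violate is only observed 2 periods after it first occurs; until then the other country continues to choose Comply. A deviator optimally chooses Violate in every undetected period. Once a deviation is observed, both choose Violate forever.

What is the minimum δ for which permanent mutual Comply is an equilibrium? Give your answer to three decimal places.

0.827

Deviating for the 2 undetected periods gains 29−16 = 13 per period over cooperation, then loses 16−10 = 6 per period forever once punishment starts.
Gain: 13(1 + δ + … + δ^1); loss: 6·δ^2/(1−δ).
No profitable deviation ⇔ 13(1−δ^2) ≤ 6·δ^2, i.e. δ^2 ≥ 13/(13+6) = 13/19.
Hence δ ≥ (13/19)^(1/2) ≈ 0.827.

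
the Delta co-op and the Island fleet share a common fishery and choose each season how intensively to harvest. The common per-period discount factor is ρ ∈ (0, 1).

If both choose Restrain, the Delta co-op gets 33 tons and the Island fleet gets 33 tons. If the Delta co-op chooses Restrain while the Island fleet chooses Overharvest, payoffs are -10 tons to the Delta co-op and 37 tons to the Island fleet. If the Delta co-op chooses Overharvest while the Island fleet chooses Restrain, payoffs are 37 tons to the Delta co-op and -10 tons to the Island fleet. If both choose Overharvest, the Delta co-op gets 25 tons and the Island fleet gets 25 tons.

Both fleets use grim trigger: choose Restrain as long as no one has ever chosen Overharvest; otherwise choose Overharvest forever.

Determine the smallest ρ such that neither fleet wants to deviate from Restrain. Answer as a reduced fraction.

1/3

Cooperation forever yields 33 each period: 33/(1−ρ).
Deviating yields 37 once, then 25 forever: 37 + 25ρ/(1−ρ).
No profitable deviation requires 33/(1−ρ) ≥ 37 + 25ρ/(1−ρ).
Multiplying by (1−ρ): 33 ≥ 37(1−ρ) + 25ρ = 37 − 12ρ.
So 12ρ ≥ 4, i.e. ρ ≥ 4/12 = 1/3.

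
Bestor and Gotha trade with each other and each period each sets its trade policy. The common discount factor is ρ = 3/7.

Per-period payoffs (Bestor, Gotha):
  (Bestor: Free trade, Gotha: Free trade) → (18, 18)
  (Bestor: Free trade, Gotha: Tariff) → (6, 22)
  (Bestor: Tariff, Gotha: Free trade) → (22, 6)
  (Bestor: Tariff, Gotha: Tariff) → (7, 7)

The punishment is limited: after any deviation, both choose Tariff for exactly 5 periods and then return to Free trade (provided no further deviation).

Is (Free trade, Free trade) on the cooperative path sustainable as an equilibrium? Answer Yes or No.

Comparing payoff streams over the 6 periods until play realigns: cooperate → 18(1+ρ+…+ρ^5); deviate → 22 + 7(ρ+…+ρ^5).
Cooperation is sustained iff (18−7)(ρ+…+ρ^5) ≥ 22−18.
ρ+…+ρ^5 = 3/7·(1−(3/7)^5)/(1−3/7) = 0.7392, and (22−18)/(18−7) = 0.3636.
0.7392 ≥ 0.3636, so cooperation is sustainable.

Yes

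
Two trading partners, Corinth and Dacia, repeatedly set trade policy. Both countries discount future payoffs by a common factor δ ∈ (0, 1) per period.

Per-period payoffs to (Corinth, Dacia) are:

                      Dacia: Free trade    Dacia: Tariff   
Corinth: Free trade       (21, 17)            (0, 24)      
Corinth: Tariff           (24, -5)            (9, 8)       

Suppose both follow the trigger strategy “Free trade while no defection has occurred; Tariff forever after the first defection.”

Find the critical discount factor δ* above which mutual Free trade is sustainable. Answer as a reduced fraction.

7/16

Corinth: cooperation gives 21 each period; deviation gives 24 once then 9 forever.
  21/(1−δ) ≥ 24 + 9δ/(1−δ) ⇒ δ ≥ 3/15 = 1/5.
Dacia: cooperation gives 17 each period; deviation gives 24 once then 8 forever.
  δ ≥ 7/16.
Both must hold, so the binding constraint is Dacia's: δ ≥ 7/16.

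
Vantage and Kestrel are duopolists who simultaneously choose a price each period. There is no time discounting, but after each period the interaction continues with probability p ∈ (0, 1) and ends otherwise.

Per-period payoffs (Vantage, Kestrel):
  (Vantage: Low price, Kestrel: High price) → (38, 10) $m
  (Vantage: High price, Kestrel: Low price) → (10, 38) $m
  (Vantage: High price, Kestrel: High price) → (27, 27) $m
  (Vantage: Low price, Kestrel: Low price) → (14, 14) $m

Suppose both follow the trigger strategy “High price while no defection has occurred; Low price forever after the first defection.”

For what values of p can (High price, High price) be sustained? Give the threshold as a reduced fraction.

With no time discounting, the continuation probability p plays the role of the discount factor.
Grim-trigger IC: 27/(1−p) ≥ 38 + 14p/(1−p) ⇒ p ≥ (38−27)/(38−14) = 11/24.

11/24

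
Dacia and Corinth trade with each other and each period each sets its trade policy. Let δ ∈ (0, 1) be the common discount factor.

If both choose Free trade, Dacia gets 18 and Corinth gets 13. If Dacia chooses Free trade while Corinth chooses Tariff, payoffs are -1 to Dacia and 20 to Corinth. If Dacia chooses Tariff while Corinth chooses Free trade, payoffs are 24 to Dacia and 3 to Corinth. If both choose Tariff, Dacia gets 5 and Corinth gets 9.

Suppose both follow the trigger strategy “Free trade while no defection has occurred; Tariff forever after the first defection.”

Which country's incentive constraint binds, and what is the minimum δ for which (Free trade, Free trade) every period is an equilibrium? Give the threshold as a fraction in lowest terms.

Corinth; δ ≥ 7/11

Dacia: cooperation gives 18 each period; deviation gives 24 once then 5 forever.
  18/(1−δ) ≥ 24 + 5δ/(1−δ) ⇒ δ ≥ 6/19.
Corinth: cooperation gives 13 each period; deviation gives 20 once then 9 forever.
  δ ≥ 7/11.
Both must hold, so the binding constraint is Corinth's: δ ≥ 7/11.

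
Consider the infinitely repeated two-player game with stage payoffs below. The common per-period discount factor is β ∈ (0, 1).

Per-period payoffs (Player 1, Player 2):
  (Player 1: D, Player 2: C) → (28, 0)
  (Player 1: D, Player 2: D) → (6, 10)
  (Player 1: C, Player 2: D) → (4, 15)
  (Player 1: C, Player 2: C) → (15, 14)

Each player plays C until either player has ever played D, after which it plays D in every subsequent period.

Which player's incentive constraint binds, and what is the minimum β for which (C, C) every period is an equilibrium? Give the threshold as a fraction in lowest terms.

Player 1; β ≥ 13/22

Player 1: cooperation gives 15 each period; deviation gives 28 once then 6 forever.
  15/(1−β) ≥ 28 + 6β/(1−β) ⇒ β ≥ 13/22.
Player 2: cooperation gives 14 each period; deviation gives 15 once then 10 forever.
  β ≥ 1/5.
Both must hold, so the binding constraint is Player 1's: β ≥ 13/22.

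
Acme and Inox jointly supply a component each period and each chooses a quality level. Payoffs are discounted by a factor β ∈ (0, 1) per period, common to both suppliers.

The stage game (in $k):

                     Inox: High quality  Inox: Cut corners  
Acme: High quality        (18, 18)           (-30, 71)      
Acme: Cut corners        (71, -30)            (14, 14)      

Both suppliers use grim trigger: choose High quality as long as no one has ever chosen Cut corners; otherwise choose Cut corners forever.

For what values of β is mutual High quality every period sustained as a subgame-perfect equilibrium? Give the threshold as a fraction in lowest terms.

53/57

Cooperation forever yields 18 each period: 18/(1−β).
Deviating yields 71 once, then 14 forever: 71 + 14β/(1−β).
No profitable deviation requires 18/(1−β) ≥ 71 + 14β/(1−β).
Multiplying by (1−β): 18 ≥ 71(1−β) + 14β = 71 − 57β.
So 57β ≥ 53, i.e. β ≥ 53/57.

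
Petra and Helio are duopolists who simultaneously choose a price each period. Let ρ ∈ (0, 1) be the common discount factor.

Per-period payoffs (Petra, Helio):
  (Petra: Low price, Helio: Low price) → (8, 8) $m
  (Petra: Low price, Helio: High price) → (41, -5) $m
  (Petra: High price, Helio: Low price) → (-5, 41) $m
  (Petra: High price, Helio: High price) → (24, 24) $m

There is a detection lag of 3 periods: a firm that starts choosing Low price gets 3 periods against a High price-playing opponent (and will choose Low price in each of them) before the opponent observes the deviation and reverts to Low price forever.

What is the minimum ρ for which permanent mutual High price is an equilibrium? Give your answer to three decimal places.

A deviator earns 41 for 3 periods, then 8 forever; cooperating earns 24 forever. Multiplying the IC by (1−ρ):
24 ≥ 41(1−ρ^3) + 8ρ^3, so 33·ρ^3 ≥ 17 and ρ^3 ≥ 17/33.
ρ ≥ (17/33)^(1/3) ≈ 0.802.

0.802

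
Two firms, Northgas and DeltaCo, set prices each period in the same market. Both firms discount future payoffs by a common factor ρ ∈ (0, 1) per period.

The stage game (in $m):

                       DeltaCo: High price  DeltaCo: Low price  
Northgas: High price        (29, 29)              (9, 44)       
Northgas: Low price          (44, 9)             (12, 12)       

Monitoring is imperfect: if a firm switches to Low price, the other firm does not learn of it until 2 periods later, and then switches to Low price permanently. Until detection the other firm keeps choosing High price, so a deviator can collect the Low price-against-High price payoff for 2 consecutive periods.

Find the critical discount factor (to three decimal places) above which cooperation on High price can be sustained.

The best deviation is to choose Low price for all 2 undetected periods, earning 44 each, then 12 forever once detected.
Deviation value: 44(1−ρ^2)/(1−ρ) + 12ρ^2/(1−ρ); cooperation value: 29/(1−ρ).
IC: 29 ≥ 44(1−ρ^2) + 12ρ^2 = 44 − 32ρ^2.
So ρ^2 ≥ 15/32, giving ρ ≥ (15/32)^(1/2) ≈ 0.685.

0.685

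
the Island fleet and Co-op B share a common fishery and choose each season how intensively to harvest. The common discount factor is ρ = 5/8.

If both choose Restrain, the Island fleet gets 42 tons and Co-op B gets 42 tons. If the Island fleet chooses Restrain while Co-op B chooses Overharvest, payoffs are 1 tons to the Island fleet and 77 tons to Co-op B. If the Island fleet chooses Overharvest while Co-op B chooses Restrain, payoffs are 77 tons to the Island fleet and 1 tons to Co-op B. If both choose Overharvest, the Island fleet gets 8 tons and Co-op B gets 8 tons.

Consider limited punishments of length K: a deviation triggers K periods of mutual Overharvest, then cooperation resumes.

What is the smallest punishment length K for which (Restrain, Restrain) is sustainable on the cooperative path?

Need Σ_{k=1}^{K} ρ^k ≥ (77−42)/(42−8) = 1.0294 at ρ = 5/8.
At K = 2 the sum is 1.0156 < 1.0294; at K = 3 it is 1.2598 ≥ 1.0294.
So the minimum punishment length is K = 3.

3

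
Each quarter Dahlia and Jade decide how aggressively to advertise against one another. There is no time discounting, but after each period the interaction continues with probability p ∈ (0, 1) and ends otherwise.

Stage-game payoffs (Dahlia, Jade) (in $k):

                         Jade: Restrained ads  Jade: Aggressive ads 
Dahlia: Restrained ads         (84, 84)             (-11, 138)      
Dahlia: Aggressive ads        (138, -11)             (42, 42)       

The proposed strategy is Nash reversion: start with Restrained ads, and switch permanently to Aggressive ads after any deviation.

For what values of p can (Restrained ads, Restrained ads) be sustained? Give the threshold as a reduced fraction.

9/16

Expected cooperation value is 84 + p·84 + p²·84 + … = 84/(1−p); deviation gives 138 + p·42/(1−p).
84 ≥ 138(1−p) + 42p ⇒ 96p ≥ 54 ⇒ p ≥ 54/96 = 9/16.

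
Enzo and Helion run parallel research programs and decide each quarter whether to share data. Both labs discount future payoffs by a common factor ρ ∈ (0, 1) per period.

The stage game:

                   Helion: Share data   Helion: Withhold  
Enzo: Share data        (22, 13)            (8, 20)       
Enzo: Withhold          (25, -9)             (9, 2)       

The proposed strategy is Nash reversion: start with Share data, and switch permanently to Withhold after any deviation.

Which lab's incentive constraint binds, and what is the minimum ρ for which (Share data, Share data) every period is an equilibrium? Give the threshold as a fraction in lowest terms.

Helion; ρ ≥ 7/18

Enzo: cooperation gives 22 each period; deviation gives 25 once then 9 forever.
  22/(1−ρ) ≥ 25 + 9ρ/(1−ρ) ⇒ ρ ≥ 3/16.
Helion: cooperation gives 13 each period; deviation gives 20 once then 2 forever.
  ρ ≥ 7/18.
Both must hold, so the binding constraint is Helion's: ρ ≥ 7/18.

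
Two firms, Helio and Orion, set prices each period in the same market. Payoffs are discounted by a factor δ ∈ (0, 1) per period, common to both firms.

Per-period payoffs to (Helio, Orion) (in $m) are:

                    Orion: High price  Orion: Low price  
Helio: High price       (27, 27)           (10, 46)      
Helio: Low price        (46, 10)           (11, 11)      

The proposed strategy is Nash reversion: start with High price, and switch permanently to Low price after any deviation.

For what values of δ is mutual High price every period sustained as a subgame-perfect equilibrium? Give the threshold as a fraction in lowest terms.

Cooperation forever yields 27 each period: 27/(1−δ).
Deviating yields 46 once, then 11 forever: 46 + 11δ/(1−δ).
No profitable deviation requires 27/(1−δ) ≥ 46 + 11δ/(1−δ).
Multiplying by (1−δ): 27 ≥ 46(1−δ) + 11δ = 46 − 35δ.
So 35δ ≥ 19, i.e. δ ≥ 19/35.

19/35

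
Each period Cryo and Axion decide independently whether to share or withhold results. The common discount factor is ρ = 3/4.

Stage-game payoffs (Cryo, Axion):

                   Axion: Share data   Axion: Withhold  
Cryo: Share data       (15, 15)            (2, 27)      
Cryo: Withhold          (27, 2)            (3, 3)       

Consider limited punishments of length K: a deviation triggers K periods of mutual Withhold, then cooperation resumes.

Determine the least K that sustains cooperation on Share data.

2

Need Σ_{k=1}^{K} ρ^k ≥ (27−15)/(15−3) = 1.0000 at ρ = 3/4.
At K = 1 the sum is 0.7500 < 1.0000; at K = 2 it is 1.3125 ≥ 1.0000.
So the minimum punishment length is K = 2.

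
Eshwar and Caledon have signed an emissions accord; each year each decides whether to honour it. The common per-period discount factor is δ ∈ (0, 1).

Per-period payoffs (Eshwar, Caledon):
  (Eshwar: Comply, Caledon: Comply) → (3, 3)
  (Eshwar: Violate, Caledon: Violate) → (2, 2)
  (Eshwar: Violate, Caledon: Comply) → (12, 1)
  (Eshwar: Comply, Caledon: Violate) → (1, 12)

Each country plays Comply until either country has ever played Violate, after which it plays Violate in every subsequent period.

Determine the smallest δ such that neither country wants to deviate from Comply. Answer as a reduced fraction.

Under grim trigger the critical discount factor is (T−C)/(T−P) with T = 12, C = 3, P = 2.
δ* = (12−3)/(12−2) = 9/10.

9/10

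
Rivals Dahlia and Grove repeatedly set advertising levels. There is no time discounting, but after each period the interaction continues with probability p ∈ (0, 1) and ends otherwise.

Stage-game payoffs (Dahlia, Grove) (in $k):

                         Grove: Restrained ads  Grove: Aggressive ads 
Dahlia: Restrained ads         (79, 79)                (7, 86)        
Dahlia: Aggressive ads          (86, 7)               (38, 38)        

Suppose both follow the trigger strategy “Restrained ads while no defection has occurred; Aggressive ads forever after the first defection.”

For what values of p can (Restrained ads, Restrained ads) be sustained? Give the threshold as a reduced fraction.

With no time discounting, the continuation probability p plays the role of the discount factor.
Grim-trigger IC: 79/(1−p) ≥ 86 + 38p/(1−p) ⇒ p ≥ (86−79)/(86−38) = 7/48.

7/48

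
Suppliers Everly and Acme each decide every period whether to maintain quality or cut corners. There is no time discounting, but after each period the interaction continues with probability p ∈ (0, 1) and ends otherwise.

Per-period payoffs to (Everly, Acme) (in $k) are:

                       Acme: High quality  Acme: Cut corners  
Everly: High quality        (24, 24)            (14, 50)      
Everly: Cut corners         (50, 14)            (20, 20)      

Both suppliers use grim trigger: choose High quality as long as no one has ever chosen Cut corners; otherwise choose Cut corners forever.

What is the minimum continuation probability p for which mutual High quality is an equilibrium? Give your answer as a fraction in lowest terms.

With no time discounting, the continuation probability p plays the role of the discount factor.
Grim-trigger IC: 24/(1−p) ≥ 50 + 20p/(1−p) ⇒ p ≥ (50−24)/(50−20) = 13/15.

13/15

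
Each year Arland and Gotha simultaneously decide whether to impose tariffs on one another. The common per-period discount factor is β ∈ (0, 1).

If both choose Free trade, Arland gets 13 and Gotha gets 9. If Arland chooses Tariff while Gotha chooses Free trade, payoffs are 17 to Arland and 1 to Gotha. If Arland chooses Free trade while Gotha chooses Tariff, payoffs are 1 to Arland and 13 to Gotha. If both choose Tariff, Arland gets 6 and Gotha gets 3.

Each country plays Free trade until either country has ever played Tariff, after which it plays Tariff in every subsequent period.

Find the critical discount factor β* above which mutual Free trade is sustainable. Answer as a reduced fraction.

2/5

For Arland: deviation gain 17−13 = 4, per-period punishment loss 13−6 = 7. IC gives β ≥ 4/11.
For Gotha: gain 4, loss 6 per period, so β ≥ 4/10 = 2/5.
The tighter constraint is Gotha's, so cooperation needs β ≥ 2/5.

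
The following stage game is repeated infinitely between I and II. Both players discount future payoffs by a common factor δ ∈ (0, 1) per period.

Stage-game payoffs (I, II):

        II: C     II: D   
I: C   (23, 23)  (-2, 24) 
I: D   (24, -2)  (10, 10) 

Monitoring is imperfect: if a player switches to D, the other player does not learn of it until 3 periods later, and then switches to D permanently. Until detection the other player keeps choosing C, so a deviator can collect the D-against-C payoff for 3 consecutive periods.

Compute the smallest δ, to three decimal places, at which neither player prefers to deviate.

Deviating for the 3 undetected periods gains 24−23 = 1 per period over cooperation, then loses 23−10 = 13 per period forever once punishment starts.
Gain: 1(1 + δ + … + δ^2); loss: 13·δ^3/(1−δ).
No profitable deviation ⇔ 1(1−δ^3) ≤ 13·δ^3, i.e. δ^3 ≥ 1/(1+13) = 1/14.
Hence δ ≥ (1/14)^(1/3) ≈ 0.415.

0.415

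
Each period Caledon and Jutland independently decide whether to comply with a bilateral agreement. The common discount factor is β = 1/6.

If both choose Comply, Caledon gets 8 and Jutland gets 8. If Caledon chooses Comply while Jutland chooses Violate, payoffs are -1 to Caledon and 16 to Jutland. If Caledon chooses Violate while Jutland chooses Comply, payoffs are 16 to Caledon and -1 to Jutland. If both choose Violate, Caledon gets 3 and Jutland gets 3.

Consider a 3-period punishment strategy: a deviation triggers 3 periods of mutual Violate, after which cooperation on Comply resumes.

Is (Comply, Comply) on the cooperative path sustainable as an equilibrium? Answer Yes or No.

No

Comparing payoff streams over the 4 periods until play realigns: cooperate → 8(1+β+…+β^3); deviate → 16 + 3(β+…+β^3).
Cooperation is sustained iff (8−3)(β+…+β^3) ≥ 16−8.
β+…+β^3 = 1/6·(1−(1/6)^3)/(1−1/6) = 0.1991, and (16−8)/(8−3) = 1.6000.
0.1991 < 1.6000, so cooperation is not sustainable.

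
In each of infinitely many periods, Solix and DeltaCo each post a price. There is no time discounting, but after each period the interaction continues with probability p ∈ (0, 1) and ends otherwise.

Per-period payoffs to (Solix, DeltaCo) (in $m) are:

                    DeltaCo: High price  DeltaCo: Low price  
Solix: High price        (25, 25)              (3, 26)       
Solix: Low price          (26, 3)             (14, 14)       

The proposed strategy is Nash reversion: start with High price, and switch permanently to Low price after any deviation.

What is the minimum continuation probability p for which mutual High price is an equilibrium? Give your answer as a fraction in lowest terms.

1/12

Expected cooperation value is 25 + p·25 + p²·25 + … = 25/(1−p); deviation gives 26 + p·14/(1−p).
25 ≥ 26(1−p) + 14p ⇒ 12p ≥ 1 ⇒ p ≥ 1/12.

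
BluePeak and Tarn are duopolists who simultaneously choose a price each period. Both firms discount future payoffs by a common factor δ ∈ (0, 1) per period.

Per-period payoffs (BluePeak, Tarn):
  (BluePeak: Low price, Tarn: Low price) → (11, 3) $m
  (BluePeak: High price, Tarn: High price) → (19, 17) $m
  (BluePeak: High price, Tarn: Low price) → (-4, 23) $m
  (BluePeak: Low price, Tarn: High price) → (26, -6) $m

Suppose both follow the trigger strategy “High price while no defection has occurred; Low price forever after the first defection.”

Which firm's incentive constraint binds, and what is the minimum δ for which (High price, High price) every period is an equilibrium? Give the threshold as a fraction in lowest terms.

BluePeak; δ ≥ 7/15

BluePeak: cooperation gives 19 each period; deviation gives 26 once then 11 forever.
  19/(1−δ) ≥ 26 + 11δ/(1−δ) ⇒ δ ≥ 7/15.
Tarn: cooperation gives 17 each period; deviation gives 23 once then 3 forever.
  δ ≥ 6/20 = 3/10.
Both must hold, so the binding constraint is BluePeak's: δ ≥ 7/15.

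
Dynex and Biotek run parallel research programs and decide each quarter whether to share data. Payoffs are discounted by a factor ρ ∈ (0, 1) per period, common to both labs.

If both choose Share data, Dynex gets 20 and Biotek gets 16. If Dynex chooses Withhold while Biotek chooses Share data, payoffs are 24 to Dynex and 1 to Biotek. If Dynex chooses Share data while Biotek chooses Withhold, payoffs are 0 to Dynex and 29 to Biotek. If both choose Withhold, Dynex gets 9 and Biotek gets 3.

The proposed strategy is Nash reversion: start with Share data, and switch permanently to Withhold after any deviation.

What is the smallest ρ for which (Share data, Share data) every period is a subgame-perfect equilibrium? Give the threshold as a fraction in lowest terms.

For Dynex: deviation gain 24−20 = 4, per-period punishment loss 20−9 = 11. IC gives ρ ≥ 4/15.
For Biotek: gain 13, loss 13 per period, so ρ ≥ 13/26 = 1/2.
The tighter constraint is Biotek's, so cooperation needs ρ ≥ 1/2.

1/2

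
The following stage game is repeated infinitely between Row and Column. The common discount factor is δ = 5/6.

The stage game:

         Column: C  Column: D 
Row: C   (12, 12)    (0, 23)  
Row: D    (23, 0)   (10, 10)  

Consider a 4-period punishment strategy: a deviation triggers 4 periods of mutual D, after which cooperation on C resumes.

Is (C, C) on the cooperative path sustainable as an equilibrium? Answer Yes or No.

No

Comparing payoff streams over the 5 periods until play realigns: cooperate → 12(1+δ+…+δ^4); deviate → 23 + 10(δ+…+δ^4).
Cooperation is sustained iff (12−10)(δ+…+δ^4) ≥ 23−12.
δ+…+δ^4 = 5/6·(1−(5/6)^4)/(1−5/6) = 2.5887, and (23−12)/(12−10) = 5.5000.
2.5887 < 5.5000, so cooperation is not sustainable.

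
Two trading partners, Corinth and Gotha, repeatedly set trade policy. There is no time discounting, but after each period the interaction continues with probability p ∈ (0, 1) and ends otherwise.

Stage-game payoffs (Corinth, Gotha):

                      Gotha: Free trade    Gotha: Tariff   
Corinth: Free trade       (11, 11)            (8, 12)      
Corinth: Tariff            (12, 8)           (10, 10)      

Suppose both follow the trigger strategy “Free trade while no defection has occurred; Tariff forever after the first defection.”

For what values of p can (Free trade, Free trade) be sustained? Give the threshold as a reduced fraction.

1/2

With no time discounting, the continuation probability p plays the role of the discount factor.
Grim-trigger IC: 11/(1−p) ≥ 12 + 10p/(1−p) ⇒ p ≥ (12−11)/(12−10) = 1/2.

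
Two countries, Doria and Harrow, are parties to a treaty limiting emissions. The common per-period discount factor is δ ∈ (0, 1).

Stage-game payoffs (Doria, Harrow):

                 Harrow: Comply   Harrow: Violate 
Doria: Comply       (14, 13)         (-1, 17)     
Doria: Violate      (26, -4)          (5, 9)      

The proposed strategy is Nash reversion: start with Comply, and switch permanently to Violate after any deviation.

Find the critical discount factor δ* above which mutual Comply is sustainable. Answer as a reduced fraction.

For Doria: deviation gain 26−14 = 12, per-period punishment loss 14−5 = 9. IC gives δ ≥ 12/21 = 4/7.
For Harrow: gain 4, loss 4 per period, so δ ≥ 4/8 = 1/2.
The tighter constraint is Doria's, so cooperation needs δ ≥ 4/7.

4/7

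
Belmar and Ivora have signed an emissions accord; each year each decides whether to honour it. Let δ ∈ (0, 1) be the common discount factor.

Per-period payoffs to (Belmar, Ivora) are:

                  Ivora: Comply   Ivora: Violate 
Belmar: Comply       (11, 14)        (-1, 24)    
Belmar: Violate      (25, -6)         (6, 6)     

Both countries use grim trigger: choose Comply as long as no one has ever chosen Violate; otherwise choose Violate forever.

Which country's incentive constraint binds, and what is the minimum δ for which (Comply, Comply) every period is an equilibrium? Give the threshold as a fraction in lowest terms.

For Belmar: deviation gain 25−11 = 14, per-period punishment loss 11−6 = 5. IC gives δ ≥ 14/19.
For Ivora: gain 10, loss 8 per period, so δ ≥ 10/18 = 5/9.
The tighter constraint is Belmar's, so cooperation needs δ ≥ 14/19.

Belmar; δ ≥ 14/19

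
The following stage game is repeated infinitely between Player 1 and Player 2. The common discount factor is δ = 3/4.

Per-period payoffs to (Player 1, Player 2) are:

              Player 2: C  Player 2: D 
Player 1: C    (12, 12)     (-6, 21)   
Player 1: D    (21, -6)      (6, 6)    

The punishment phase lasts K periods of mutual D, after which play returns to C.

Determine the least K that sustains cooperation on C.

IC: δ(1−δ^K)/(1−δ) ≥ (21−12)/(12−6) = 3/2.
With δ = 3/4: need 1 − δ^K ≥ 3/2·(1−3/4)/(3/4), i.e. δ^K ≤ 0.5000.
Since (3/4)^2 = 0.5625 and (3/4)^3 = 0.4219, the smallest such K is 3.

3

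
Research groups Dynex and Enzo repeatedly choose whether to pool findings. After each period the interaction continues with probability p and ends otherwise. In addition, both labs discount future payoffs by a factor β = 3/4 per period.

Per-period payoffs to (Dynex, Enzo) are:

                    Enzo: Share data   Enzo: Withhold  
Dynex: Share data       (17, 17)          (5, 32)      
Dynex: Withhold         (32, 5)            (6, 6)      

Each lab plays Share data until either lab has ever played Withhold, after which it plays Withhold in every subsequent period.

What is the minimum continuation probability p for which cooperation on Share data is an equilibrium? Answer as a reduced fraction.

10/13

With continuation probability p and discount β, the effective per-period discount factor is βp.
Grim-trigger IC: βp ≥ (32−17)/(32−6) = 15/26.
So p ≥ (15/26)/(3/4) = 10/13.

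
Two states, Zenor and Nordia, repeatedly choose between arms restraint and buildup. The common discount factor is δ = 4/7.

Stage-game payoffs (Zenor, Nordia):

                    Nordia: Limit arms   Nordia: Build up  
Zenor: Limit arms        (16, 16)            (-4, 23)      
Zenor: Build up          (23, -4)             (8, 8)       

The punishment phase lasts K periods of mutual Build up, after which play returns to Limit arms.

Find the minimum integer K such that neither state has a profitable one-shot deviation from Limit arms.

2

Need Σ_{k=1}^{K} δ^k ≥ (23−16)/(16−8) = 0.8750 at δ = 4/7.
At K = 1 the sum is 0.5714 < 0.8750; at K = 2 it is 0.8980 ≥ 0.8750.
So the minimum punishment length is K = 2.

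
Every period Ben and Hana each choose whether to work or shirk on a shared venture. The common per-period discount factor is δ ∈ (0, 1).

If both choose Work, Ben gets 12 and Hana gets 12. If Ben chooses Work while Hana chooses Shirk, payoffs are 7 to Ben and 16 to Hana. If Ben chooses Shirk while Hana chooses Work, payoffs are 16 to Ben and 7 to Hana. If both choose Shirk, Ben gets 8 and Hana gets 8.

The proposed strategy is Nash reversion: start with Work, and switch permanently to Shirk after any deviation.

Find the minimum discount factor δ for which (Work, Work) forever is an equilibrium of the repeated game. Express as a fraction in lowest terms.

1/2

Under grim trigger the critical discount factor is (T−C)/(T−P) with T = 16, C = 12, P = 8.
δ* = (16−12)/(16−8) = 4/8 = 1/2.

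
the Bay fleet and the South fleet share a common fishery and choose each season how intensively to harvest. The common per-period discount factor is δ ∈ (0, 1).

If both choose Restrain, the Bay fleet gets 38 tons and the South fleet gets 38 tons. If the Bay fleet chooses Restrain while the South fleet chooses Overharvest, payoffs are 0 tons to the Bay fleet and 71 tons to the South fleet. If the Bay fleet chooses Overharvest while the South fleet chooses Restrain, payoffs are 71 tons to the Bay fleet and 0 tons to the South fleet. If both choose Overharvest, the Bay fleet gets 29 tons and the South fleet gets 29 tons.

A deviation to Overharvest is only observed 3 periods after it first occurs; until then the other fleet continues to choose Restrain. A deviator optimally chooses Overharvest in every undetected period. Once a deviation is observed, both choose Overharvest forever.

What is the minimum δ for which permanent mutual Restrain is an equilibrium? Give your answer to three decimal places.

0.923

A deviator earns 71 for 3 periods, then 29 forever; cooperating earns 38 forever. Multiplying the IC by (1−δ):
38 ≥ 71(1−δ^3) + 29δ^3, so 42·δ^3 ≥ 33 and δ^3 ≥ 11/14.
δ ≥ (11/14)^(1/3) ≈ 0.923.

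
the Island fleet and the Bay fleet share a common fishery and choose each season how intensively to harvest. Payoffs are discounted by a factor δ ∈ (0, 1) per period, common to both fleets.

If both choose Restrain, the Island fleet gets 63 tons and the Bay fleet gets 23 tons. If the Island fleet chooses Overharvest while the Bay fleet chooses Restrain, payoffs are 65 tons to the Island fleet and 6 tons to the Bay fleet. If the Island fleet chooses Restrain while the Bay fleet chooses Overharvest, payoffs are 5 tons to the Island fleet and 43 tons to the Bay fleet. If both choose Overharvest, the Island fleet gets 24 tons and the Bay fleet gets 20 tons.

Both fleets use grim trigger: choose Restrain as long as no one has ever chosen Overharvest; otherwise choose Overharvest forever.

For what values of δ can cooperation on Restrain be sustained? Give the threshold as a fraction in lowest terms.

the Island fleet's threshold: (65−63)/(65−24) = 2/41.
the Bay fleet's threshold: (43−23)/(43−20) = 20/23.
2/41 < 20/23, so the Bay fleet binds and δ* = 20/23.

20/23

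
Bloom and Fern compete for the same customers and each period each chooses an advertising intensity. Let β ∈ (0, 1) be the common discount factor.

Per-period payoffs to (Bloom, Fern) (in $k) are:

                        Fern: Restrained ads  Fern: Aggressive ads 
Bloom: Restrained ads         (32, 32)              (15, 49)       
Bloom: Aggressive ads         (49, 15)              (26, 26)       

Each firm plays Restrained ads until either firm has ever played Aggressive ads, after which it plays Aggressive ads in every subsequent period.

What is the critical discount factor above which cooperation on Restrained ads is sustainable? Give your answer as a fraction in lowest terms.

17/23

One-period gain from deviating is 49 − 32 = 17. The loss is 32 − 26 = 6 in every subsequent period, with present value 6·β/(1−β).
Deviation is unprofitable when 6·β/(1−β) ≥ 17, i.e. β/(1−β) ≥ 17/6.
Equivalently β ≥ 17/(17+6) = 17/23.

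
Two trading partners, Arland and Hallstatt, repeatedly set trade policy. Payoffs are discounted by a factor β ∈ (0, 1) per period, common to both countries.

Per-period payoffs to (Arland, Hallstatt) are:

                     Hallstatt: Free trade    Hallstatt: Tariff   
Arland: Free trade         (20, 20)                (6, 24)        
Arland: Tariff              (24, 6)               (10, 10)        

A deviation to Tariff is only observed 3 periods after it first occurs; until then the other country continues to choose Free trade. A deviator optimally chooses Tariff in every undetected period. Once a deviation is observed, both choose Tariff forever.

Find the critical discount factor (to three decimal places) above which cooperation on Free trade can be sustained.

The best deviation is to choose Tariff for all 3 undetected periods, earning 24 each, then 10 forever once detected.
Deviation value: 24(1−β^3)/(1−β) + 10β^3/(1−β); cooperation value: 20/(1−β).
IC: 20 ≥ 24(1−β^3) + 10β^3 = 24 − 14β^3.
So β^3 ≥ 4/14 = 2/7, giving β ≥ (2/7)^(1/3) ≈ 0.659.

0.659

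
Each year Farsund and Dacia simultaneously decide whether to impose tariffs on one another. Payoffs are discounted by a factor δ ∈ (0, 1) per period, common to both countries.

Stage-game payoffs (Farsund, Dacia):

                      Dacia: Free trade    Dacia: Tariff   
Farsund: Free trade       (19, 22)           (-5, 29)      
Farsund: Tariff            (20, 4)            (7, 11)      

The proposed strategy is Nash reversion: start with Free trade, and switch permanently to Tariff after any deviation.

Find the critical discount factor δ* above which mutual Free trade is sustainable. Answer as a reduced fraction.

Farsund's threshold: (20−19)/(20−7) = 1/13.
Dacia's threshold: (29−22)/(29−11) = 7/18.
1/13 < 7/18, so Dacia binds and δ* = 7/18.

7/18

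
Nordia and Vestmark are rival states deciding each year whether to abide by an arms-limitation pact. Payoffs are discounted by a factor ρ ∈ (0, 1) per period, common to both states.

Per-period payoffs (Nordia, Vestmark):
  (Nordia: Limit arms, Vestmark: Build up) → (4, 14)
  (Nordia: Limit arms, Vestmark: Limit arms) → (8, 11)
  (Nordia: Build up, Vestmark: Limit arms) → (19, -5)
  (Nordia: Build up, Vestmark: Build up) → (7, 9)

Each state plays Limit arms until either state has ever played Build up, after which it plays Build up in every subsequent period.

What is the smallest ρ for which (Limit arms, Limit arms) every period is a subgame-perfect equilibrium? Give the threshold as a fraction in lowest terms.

Nordia: cooperation gives 8 each period; deviation gives 19 once then 7 forever.
  8/(1−ρ) ≥ 19 + 7ρ/(1−ρ) ⇒ ρ ≥ 11/12.
Vestmark: cooperation gives 11 each period; deviation gives 14 once then 9 forever.
  ρ ≥ 3/5.
Both must hold, so the binding constraint is Nordia's: ρ ≥ 11/12.

11/12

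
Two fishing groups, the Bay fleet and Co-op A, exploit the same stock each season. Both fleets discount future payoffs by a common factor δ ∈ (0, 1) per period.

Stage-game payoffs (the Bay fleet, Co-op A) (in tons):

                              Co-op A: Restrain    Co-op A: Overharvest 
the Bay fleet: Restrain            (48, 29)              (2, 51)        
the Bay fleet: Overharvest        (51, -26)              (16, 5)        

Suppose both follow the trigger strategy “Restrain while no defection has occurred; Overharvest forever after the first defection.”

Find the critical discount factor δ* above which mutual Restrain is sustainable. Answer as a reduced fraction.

For the Bay fleet: deviation gain 51−48 = 3, per-period punishment loss 48−16 = 32. IC gives δ ≥ 3/35.
For Co-op A: gain 22, loss 24 per period, so δ ≥ 22/46 = 11/23.
The tighter constraint is Co-op A's, so cooperation needs δ ≥ 11/23.

11/23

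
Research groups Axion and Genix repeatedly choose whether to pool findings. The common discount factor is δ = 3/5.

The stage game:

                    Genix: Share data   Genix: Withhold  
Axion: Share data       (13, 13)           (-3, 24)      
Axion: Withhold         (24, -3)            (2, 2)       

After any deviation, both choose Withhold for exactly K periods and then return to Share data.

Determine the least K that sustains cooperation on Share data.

IC: δ(1−δ^K)/(1−δ) ≥ (24−13)/(13−2) = 1.
With δ = 3/5: need 1 − δ^K ≥ 1·(1−3/5)/(3/5), i.e. δ^K ≤ 0.3333.
Since (3/5)^2 = 0.3600 and (3/5)^3 = 0.2160, the smallest such K is 3.

3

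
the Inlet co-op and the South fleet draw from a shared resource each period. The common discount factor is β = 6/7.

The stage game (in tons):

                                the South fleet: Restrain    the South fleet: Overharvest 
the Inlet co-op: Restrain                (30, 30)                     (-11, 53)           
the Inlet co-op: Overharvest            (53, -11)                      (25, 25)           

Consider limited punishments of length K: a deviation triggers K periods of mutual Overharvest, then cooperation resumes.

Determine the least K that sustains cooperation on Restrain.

Need Σ_{k=1}^{K} β^k ≥ (53−30)/(30−25) = 4.6000 at β = 6/7.
At K = 9 the sum is 4.5016 < 4.6000; at K = 10 it is 4.7157 ≥ 4.6000.
So the minimum punishment length is K = 10.

10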